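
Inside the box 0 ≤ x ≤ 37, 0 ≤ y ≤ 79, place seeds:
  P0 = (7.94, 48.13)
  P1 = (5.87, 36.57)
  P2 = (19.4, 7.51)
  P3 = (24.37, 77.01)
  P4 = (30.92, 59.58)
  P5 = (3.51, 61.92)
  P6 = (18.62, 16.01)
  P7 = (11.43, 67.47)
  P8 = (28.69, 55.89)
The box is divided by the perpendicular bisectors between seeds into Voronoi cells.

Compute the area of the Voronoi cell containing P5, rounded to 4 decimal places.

Area of P5's cell: 140.5575

1. box [0,37]×[0,79]: [(0, 0) (37, 0) (37, 79) (0, 79)]
2. ⊥bis P5·P0 via (5.725,55.025): [(0, 53.1859) (37, 65.072) (37, 79) (0, 79)]  |A|=735.2294
3. ⊥bis P5·P1 via (4.69,49.245): [(0, 53.1859) (37, 65.072) (37, 79) (0, 79)]  |A|=735.2294
4. ⊥bis P5·P2 via (11.455,34.715): [(0, 53.1859) (37, 65.072) (37, 79) (0, 79)]  |A|=735.2294
5. ⊥bis P5·P3 via (13.94,69.465): [(0, 53.1859) (20.867, 59.8893) (7.0424, 79) (0, 79)]  |A|=336.6246
6. ⊥bis P5·P4 via (17.215,60.75): [(0, 53.1859) (17.0365, 58.6588) (17.5348, 64.4957) (7.0424, 79) (0, 79)]  |A|=325.752
7. ⊥bis P5·P6 via (11.065,38.965): [(0, 53.1859) (17.0365, 58.6588) (17.5348, 64.4957) (7.0424, 79) (0, 79)]  |A|=325.752
8. ⊥bis P5·P7 via (7.47,64.695): [(0, 75.3549) (0, 53.1859) (12.6805, 57.2594)]  |A|=140.5575
9. ⊥bis P5·P8 via (16.1,58.905): [(0, 75.3549) (0, 53.1859) (12.6805, 57.2594)]  |A|=140.5575
10. canonical 3-gon: [(0, 75.3549) (0, 53.1859) (12.6805, 57.2594)]
11. shoelace: 140.5575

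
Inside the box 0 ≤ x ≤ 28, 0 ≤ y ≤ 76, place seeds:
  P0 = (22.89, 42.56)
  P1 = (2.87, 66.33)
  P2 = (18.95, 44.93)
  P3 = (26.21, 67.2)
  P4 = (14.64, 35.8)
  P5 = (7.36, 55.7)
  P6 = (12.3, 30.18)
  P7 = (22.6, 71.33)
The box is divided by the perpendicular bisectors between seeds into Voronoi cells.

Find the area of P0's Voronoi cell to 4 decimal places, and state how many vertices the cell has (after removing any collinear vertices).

Area of P0's cell: 131.8362 (4 vertices)

1. box [0,28]×[0,76]: [(0, 0) (28, 0) (28, 76) (0, 76)]
2. ⊥bis P0·P1 via (12.88,54.445): [(0, 43.597) (0, 0) (28, 0) (28, 67.1796)]  |A|=1550.8726
3. ⊥bis P0·P2 via (20.92,43.745): [(0, 8.9666) (0, 0) (28, 0) (28, 55.5151)]  |A|=902.7442
4. ⊥bis P0·P3 via (24.55,54.88): [(27.3879, 54.4976) (0, 8.9666) (0, 0) (28, 0) (28, 54.4151)]  |A|=902.4076
5. ⊥bis P0·P4 via (18.765,39.18): [(27.3879, 54.4976) (18.4242, 39.5959) (28, 27.9095) (28, 54.4151)]  |A|=131.8362
6. ⊥bis P0·P5 via (15.125,49.13): [(27.3879, 54.4976) (18.4242, 39.5959) (28, 27.9095) (28, 54.4151)]  |A|=131.8362
7. ⊥bis P0·P6 via (17.595,36.37): [(27.3879, 54.4976) (18.4242, 39.5959) (28, 27.9095) (28, 54.4151)]  |A|=131.8362
8. ⊥bis P0·P7 via (22.745,56.945): [(27.3879, 54.4976) (18.4242, 39.5959) (28, 27.9095) (28, 54.4151)]  |A|=131.8362
9. canonical 4-gon: [(27.3879, 54.4976) (18.4242, 39.5959) (28, 27.9095) (28, 54.4151)]
10. shoelace: 131.8362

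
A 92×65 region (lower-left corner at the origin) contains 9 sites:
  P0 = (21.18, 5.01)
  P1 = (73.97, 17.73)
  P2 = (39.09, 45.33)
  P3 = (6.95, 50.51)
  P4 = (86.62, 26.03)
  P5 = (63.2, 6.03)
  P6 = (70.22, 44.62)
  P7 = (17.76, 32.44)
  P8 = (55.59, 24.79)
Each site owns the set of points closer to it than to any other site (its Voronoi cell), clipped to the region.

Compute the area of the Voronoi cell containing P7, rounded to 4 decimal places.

1. box [0,92]×[0,65]: [(0, 0) (92, 0) (92, 65) (0, 65)]
2. ⊥bis P7·P0 via (19.47,18.725): [(0, 16.2975) (92, 27.7681) (92, 65) (0, 65)]  |A|=3952.9836
3. ⊥bis P7·P1 via (45.865,25.085): [(0, 16.2975) (45.0347, 21.9124) (56.3106, 65) (0, 65)]  |A|=2309.7975
4. ⊥bis P7·P2 via (28.425,38.885): [(0, 16.2975) (39.1269, 21.1758) (12.6434, 65) (0, 65)]  |A|=1229.8315
5. ⊥bis P7·P3 via (12.355,41.475): [(0, 34.0839) (0, 16.2975) (39.1269, 21.1758) (23.0084, 47.8482)]  |A|=765.7376
6. ⊥bis P7·P4 via (52.19,29.235): [(0, 34.0839) (0, 16.2975) (39.1269, 21.1758) (23.0084, 47.8482)]  |A|=765.7376
7. ⊥bis P7·P5 via (40.48,19.235): [(0, 34.0839) (0, 16.2975) (39.1269, 21.1758) (23.0084, 47.8482)]  |A|=765.7376
8. ⊥bis P7·P6 via (43.99,38.53): [(0, 34.0839) (0, 16.2975) (39.1269, 21.1758) (23.0084, 47.8482)]  |A|=765.7376
9. ⊥bis P7·P8 via (36.675,28.615): [(0, 34.0839) (0, 16.2975) (35.0683, 20.6698) (36.1626, 26.0811) (23.0084, 47.8482)]  |A|=755.0335
10. canonical 5-gon: [(0, 34.0839) (0, 16.2975) (35.0683, 20.6698) (36.1626, 26.0811) (23.0084, 47.8482)]
11. shoelace: 755.0335

Area of P7's cell: 755.0335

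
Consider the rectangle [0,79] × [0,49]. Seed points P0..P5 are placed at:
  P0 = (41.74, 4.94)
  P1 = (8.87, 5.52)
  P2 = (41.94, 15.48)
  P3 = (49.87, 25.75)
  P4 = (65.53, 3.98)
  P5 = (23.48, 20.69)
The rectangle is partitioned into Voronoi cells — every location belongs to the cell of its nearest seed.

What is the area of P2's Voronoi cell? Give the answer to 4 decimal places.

1. box [0,79]×[0,49]: [(0, 0) (79, 0) (79, 49) (0, 49)]
2. ⊥bis P2·P0 via (41.84,10.21): [(0, 11.0039) (79, 9.5049) (79, 49) (0, 49)]  |A|=3060.9022
3. ⊥bis P2·P1 via (25.405,10.5): [(25.3984, 10.522) (79, 9.5049) (79, 49) (13.8096, 49)]  |A|=2312.7
4. ⊥bis P2·P3 via (45.905,20.615): [(15.2234, 44.3059) (25.3984, 10.522) (59.8222, 9.8688)]  |A|=578.1628
5. ⊥bis P2·P4 via (53.735,9.73): [(55.4489, 13.2457) (15.2234, 44.3059) (25.3984, 10.522) (53.8578, 9.982)]  |A|=568.3397
6. ⊥bis P2·P5 via (32.71,18.085): [(55.4489, 13.2457) (35.6573, 28.5278) (30.5479, 10.4243) (53.8578, 9.982)]  |A|=256.5802
7. canonical 4-gon: [(55.4489, 13.2457) (35.6573, 28.5278) (30.5479, 10.4243) (53.8578, 9.982)]
8. shoelace: 256.5802

Area of P2's cell: 256.5802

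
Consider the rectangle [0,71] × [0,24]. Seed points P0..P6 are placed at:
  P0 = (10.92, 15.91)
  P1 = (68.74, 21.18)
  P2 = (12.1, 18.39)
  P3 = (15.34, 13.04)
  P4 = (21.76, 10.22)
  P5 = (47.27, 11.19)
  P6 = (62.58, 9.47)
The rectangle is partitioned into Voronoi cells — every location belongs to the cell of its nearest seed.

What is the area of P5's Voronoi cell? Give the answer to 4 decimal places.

1. box [0,71]×[0,24]: [(0, 0) (71, 0) (71, 24) (0, 24)]
2. ⊥bis P5·P0 via (29.095,13.55): [(27.3356, 0) (71, 0) (71, 24) (30.4519, 24)]  |A|=1010.5504
3. ⊥bis P5·P1 via (58.005,16.185): [(27.3356, 0) (65.5359, 0) (54.3687, 24) (30.4519, 24)]  |A|=745.4051
4. ⊥bis P5·P2 via (29.685,14.79): [(28.512, 9.0603) (27.3356, 0) (65.5359, 0) (54.3687, 24) (31.5705, 24)]  |A|=737.0497
5. ⊥bis P5·P3 via (31.305,12.115): [(30.6031, 0) (65.5359, 0) (54.3687, 24) (31.9936, 24)]  |A|=687.6947
6. ⊥bis P5·P4 via (34.515,10.705): [(34.9221, 0) (65.5359, 0) (54.3687, 24) (34.0095, 24)]  |A|=611.6766
7. ⊥bis P5·P6 via (54.925,10.33): [(34.9221, 0) (53.7645, 0) (56.0539, 20.3783) (54.3687, 24) (34.0095, 24)]  |A|=491.7361
8. canonical 5-gon: [(34.9221, 0) (53.7645, 0) (56.0539, 20.3783) (54.3687, 24) (34.0095, 24)]
9. shoelace: 491.7361

Area of P5's cell: 491.7361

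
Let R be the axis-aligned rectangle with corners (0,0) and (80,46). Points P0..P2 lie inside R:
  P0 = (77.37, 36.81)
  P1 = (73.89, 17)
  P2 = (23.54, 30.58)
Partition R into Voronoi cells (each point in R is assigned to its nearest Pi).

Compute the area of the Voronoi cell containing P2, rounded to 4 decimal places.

1. box [0,80]×[0,46]: [(0, 0) (80, 0) (80, 46) (0, 46)]
2. ⊥bis P2·P0 via (50.455,33.695): [(0, 0) (54.3547, 0) (49.0309, 46) (0, 46)]  |A|=2377.868
3. ⊥bis P2·P1 via (48.715,23.79): [(0, 0) (42.2986, 0) (50.7347, 31.2783) (49.0309, 46) (0, 46)]  |A|=2189.3202
4. canonical 5-gon: [(0, 0) (42.2986, 0) (50.7347, 31.2783) (49.0309, 46) (0, 46)]
5. shoelace: 2189.3202

Area of P2's cell: 2189.3202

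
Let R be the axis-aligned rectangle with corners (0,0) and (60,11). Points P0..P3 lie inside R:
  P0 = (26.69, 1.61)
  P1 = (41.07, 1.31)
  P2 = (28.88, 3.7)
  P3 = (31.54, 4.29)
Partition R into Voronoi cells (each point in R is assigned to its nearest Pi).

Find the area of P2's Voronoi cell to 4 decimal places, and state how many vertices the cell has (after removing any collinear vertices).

1. box [0,60]×[0,11]: [(0, 0) (60, 0) (60, 11) (0, 11)]
2. ⊥bis P2·P0 via (27.785,2.655): [(30.3188, 0) (60, 0) (60, 11) (19.8211, 11)]  |A|=384.231
3. ⊥bis P2·P1 via (34.975,2.505): [(30.3188, 0) (34.4839, 0) (36.6405, 11) (19.8211, 11)]  |A|=115.4153
4. ⊥bis P2·P3 via (30.21,3.995): [(30.3188, 0) (31.0961, 0) (28.6563, 11) (19.8211, 11)]  |A|=52.869
5. canonical 4-gon: [(30.3188, 0) (31.0961, 0) (28.6563, 11) (19.8211, 11)]
6. shoelace: 52.869

Area of P2's cell: 52.8690 (4 vertices)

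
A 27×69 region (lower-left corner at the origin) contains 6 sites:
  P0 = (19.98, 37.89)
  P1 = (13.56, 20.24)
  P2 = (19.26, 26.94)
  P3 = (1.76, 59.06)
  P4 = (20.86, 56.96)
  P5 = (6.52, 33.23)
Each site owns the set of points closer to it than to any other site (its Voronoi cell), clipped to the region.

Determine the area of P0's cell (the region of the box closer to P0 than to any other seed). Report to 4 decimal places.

1. box [0,27]×[0,69]: [(0, 0) (27, 0) (27, 69) (0, 69)]
2. ⊥bis P0·P1 via (16.77,29.065): [(0, 35.1649) (27, 25.3439) (27, 69) (0, 69)]  |A|=1046.1305
3. ⊥bis P0·P2 via (19.62,32.415): [(0, 35.1649) (4.899, 33.383) (27, 31.9297) (27, 69) (0, 69)]  |A|=973.3541
4. ⊥bis P0·P3 via (10.87,48.475): [(0, 39.1197) (0, 35.1649) (4.899, 33.383) (27, 31.9297) (27, 62.3573)]  |A|=480.294
5. ⊥bis P0·P4 via (20.42,47.425): [(10.1981, 47.8967) (0, 39.1197) (0, 35.1649) (4.899, 33.383) (27, 31.9297) (27, 47.1214)]  |A|=352.2972
6. ⊥bis P0·P5 via (13.25,35.56): [(10.1981, 47.8967) (9.2588, 47.0883) (14.2158, 32.7703) (27, 31.9297) (27, 47.1214)]  |A|=231.3527
7. canonical 5-gon: [(10.1981, 47.8967) (9.2588, 47.0883) (14.2158, 32.7703) (27, 31.9297) (27, 47.1214)]
8. shoelace: 231.3527

Area of P0's cell: 231.3527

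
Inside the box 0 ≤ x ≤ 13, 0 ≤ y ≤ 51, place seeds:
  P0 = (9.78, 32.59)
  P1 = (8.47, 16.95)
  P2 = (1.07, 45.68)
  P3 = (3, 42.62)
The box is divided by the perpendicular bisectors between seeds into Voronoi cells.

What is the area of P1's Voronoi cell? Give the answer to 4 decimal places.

1. box [0,13]×[0,51]: [(0, 0) (13, 0) (13, 51) (0, 51)]
2. ⊥bis P1·P0 via (9.125,24.77): [(0, 25.5343) (0, 0) (13, 0) (13, 24.4454)]  |A|=324.8683
3. ⊥bis P1·P2 via (4.77,31.315): [(0, 25.5343) (0, 0) (13, 0) (13, 24.4454)]  |A|=324.8683
4. ⊥bis P1·P3 via (5.735,29.785): [(0, 25.5343) (0, 0) (13, 0) (13, 24.4454)]  |A|=324.8683
5. canonical 4-gon: [(0, 25.5343) (0, 0) (13, 0) (13, 24.4454)]
6. shoelace: 324.8683

Area of P1's cell: 324.8683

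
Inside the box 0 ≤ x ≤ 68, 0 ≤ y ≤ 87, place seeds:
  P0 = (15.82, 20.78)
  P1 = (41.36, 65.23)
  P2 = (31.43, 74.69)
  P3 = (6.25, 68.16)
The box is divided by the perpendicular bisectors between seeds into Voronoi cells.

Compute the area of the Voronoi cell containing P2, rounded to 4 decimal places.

1. box [0,68]×[0,87]: [(0, 0) (68, 0) (68, 87) (0, 87)]
2. ⊥bis P2·P0 via (23.625,47.735): [(0, 54.5758) (68, 34.8859) (68, 87) (0, 87)]  |A|=2874.3022
3. ⊥bis P2·P1 via (36.395,69.96): [(0, 54.5758) (17.0388, 49.6421) (52.6285, 87) (0, 87)]  |A|=1259.2793
4. ⊥bis P2·P3 via (18.84,71.425): [(22.8949, 55.7892) (52.6285, 87) (14.8009, 87)]  |A|=590.3153
5. canonical 3-gon: [(22.8949, 55.7892) (52.6285, 87) (14.8009, 87)]
6. shoelace: 590.3153

Area of P2's cell: 590.3153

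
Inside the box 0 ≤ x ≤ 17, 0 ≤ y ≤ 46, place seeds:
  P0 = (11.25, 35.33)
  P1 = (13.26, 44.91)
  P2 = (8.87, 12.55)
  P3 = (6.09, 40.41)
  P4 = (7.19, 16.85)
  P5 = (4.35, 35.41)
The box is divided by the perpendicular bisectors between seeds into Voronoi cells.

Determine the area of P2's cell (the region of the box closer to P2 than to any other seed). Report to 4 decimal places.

1. box [0,17]×[0,46]: [(0, 0) (17, 0) (17, 46) (0, 46)]
2. ⊥bis P2·P0 via (10.06,23.94): [(0, 24.991) (0, 0) (17, 0) (17, 23.2149)]  |A|=409.7507
3. ⊥bis P2·P1 via (11.065,28.73): [(0, 24.991) (0, 0) (17, 0) (17, 23.2149)]  |A|=409.7507
4. ⊥bis P2·P3 via (7.48,26.48): [(0, 24.991) (0, 0) (17, 0) (17, 23.2149)]  |A|=409.7507
5. ⊥bis P2·P4 via (8.03,14.7): [(0, 11.5627) (0, 0) (17, 0) (17, 18.2046)]  |A|=253.0217
6. ⊥bis P2·P5 via (6.61,23.98): [(0, 11.5627) (0, 0) (17, 0) (17, 18.2046)]  |A|=253.0217
7. canonical 4-gon: [(0, 11.5627) (0, 0) (17, 0) (17, 18.2046)]
8. shoelace: 253.0217

Area of P2's cell: 253.0217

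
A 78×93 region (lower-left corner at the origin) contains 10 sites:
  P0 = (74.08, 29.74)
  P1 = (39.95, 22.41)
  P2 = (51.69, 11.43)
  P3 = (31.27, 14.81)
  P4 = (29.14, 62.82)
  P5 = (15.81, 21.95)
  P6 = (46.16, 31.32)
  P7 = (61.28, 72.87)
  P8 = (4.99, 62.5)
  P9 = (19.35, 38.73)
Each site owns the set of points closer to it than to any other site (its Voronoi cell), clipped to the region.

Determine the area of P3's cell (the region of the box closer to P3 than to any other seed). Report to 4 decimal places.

1. box [0,78]×[0,93]: [(0, 0) (78, 0) (78, 93) (0, 93)]
2. ⊥bis P3·P0 via (52.675,22.275): [(0, 0) (60.4434, 0) (28.0096, 93) (0, 93)]  |A|=4113.0667
3. ⊥bis P3·P1 via (35.61,18.61): [(0, 59.2804) (0, 0) (51.9045, 0)]  |A|=1538.4581
4. ⊥bis P3·P2 via (41.48,13.12): [(41.311, 12.0989) (0, 59.2804) (0, 0) (39.3083, 0)]  |A|=1462.2584
5. ⊥bis P3·P4 via (30.205,38.815): [(41.311, 12.0989) (18.3784, 38.2903) (0, 37.4749) (0, 0) (39.3083, 0)]  |A|=1261.8839
6. ⊥bis P3·P5 via (23.54,18.38): [(41.311, 12.0989) (27.7776, 27.5555) (15.0514, 0) (39.3083, 0)]  |A|=431.5516
7. ⊥bis P3·P6 via (38.715,23.065): [(41.311, 12.0989) (27.7776, 27.5555) (15.0514, 0) (39.3083, 0)]  |A|=431.5516
8. ⊥bis P3·P7 via (46.275,43.84): [(41.311, 12.0989) (27.7776, 27.5555) (15.0514, 0) (39.3083, 0)]  |A|=431.5516
9. ⊥bis P3·P8 via (18.13,38.655): [(41.311, 12.0989) (27.7776, 27.5555) (15.0514, 0) (39.3083, 0)]  |A|=431.5516
10. ⊥bis P3·P9 via (25.31,26.77): [(41.311, 12.0989) (27.7776, 27.5555) (15.0514, 0) (39.3083, 0)]  |A|=431.5516
11. canonical 4-gon: [(41.311, 12.0989) (27.7776, 27.5555) (15.0514, 0) (39.3083, 0)]
12. shoelace: 431.5516

Area of P3's cell: 431.5516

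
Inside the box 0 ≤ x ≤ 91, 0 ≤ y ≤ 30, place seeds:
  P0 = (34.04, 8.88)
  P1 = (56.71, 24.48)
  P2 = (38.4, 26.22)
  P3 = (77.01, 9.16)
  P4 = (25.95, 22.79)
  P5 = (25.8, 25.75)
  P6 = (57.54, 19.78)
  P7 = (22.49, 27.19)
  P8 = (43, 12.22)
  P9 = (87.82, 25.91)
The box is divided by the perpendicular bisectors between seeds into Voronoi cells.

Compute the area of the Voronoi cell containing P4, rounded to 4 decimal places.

Area of P4's cell: 323.2127

1. box [0,91]×[0,30]: [(0, 0) (91, 0) (91, 30) (0, 30)]
2. ⊥bis P4·P0 via (29.995,15.835): [(0, 0) (2.7682, 0) (54.3504, 30) (0, 30)]  |A|=856.7789
3. ⊥bis P4·P1 via (41.33,23.635): [(0, 0) (2.7682, 0) (41.3943, 22.4648) (40.9803, 30) (0, 30)]  |A|=806.4056
4. ⊥bis P4·P2 via (32.175,24.505): [(0, 0) (2.7682, 0) (33.9327, 18.1251) (30.6611, 30) (0, 30)]  |A|=716.1253
5. ⊥bis P4·P3 via (51.48,15.975): [(0, 0) (2.7682, 0) (33.9327, 18.1251) (30.6611, 30) (0, 30)]  |A|=716.1253
6. ⊥bis P4·P5 via (25.875,24.27): [(0, 22.9588) (0, 0) (2.7682, 0) (33.9327, 18.1251) (32.1521, 24.5881)]  |A|=519.9626
7. ⊥bis P4·P6 via (41.745,21.285): [(0, 22.9588) (0, 0) (2.7682, 0) (33.9327, 18.1251) (32.1521, 24.5881)]  |A|=519.9626
8. ⊥bis P4·P7 via (24.22,24.99): [(23.1273, 24.1308) (0, 5.9443) (0, 0) (2.7682, 0) (33.9327, 18.1251) (32.1521, 24.5881)]  |A|=323.2127
9. ⊥bis P4·P8 via (34.475,17.505): [(23.1273, 24.1308) (0, 5.9443) (0, 0) (2.7682, 0) (33.9327, 18.1251) (32.1521, 24.5881)]  |A|=323.2127
10. ⊥bis P4·P9 via (56.885,24.35): [(23.1273, 24.1308) (0, 5.9443) (0, 0) (2.7682, 0) (33.9327, 18.1251) (32.1521, 24.5881)]  |A|=323.2127
11. canonical 6-gon: [(23.1273, 24.1308) (0, 5.9443) (0, 0) (2.7682, 0) (33.9327, 18.1251) (32.1521, 24.5881)]
12. shoelace: 323.2127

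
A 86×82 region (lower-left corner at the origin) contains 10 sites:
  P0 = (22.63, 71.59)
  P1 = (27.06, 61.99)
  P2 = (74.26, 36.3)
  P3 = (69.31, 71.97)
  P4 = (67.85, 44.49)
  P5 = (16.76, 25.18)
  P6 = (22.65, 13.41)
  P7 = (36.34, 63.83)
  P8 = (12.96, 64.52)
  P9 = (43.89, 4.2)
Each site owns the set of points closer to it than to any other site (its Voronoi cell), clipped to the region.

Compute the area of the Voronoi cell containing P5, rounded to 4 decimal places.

Area of P5's cell: 951.0939

1. box [0,86]×[0,82]: [(0, 0) (86, 0) (86, 82) (0, 82)]
2. ⊥bis P5·P0 via (19.695,48.385): [(0, 50.8761) (0, 0) (86, 0) (86, 39.9987)]  |A|=3907.6123
3. ⊥bis P5·P1 via (21.91,43.585): [(0, 49.7158) (0, 0) (86, 0) (86, 25.6516)]  |A|=3240.7979
4. ⊥bis P5·P2 via (45.51,30.74): [(44.2339, 37.3384) (0, 49.7158) (0, 0) (51.4548, 0)]  |A|=2060.1829
5. ⊥bis P5·P3 via (43.035,48.575): [(44.2339, 37.3384) (0, 49.7158) (0, 0) (51.4548, 0)]  |A|=2060.1829
6. ⊥bis P5·P4 via (42.305,34.835): [(47.2465, 21.761) (41.0188, 38.2381) (0, 49.7158) (0, 0) (51.4548, 0)]  |A|=2036.4961
7. ⊥bis P5·P6 via (19.705,19.295): [(43.6496, 31.2775) (41.0188, 38.2381) (0, 49.7158) (0, 9.4341)]  |A|=1006.7982
8. ⊥bis P5·P7 via (26.55,44.505): [(43.6496, 31.2775) (41.5157, 36.9234) (36.3318, 39.5496) (0, 49.7158) (0, 9.4341)]  |A|=1004.0432
9. ⊥bis P5·P8 via (14.86,44.85): [(43.6496, 31.2775) (41.5157, 36.9234) (36.3318, 39.5496) (16.7401, 45.0316) (0, 43.4146) (0, 9.4341)]  |A|=951.3022
10. ⊥bis P5·P9 via (30.325,14.69): [(42.8384, 30.8715) (43.4863, 31.7094) (41.5157, 36.9234) (36.3318, 39.5496) (16.7401, 45.0316) (0, 43.4146) (0, 9.4341)]  |A|=951.0939
11. canonical 7-gon: [(42.8384, 30.8715) (43.4863, 31.7094) (41.5157, 36.9234) (36.3318, 39.5496) (16.7401, 45.0316) (0, 43.4146) (0, 9.4341)]
12. shoelace: 951.0939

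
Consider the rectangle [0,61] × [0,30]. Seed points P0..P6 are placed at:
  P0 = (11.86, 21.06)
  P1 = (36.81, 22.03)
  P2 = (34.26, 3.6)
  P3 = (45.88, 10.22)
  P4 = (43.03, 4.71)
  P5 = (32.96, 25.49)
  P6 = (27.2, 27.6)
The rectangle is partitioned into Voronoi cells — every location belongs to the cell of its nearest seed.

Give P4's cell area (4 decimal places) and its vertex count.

1. box [0,61]×[0,30]: [(0, 0) (61, 0) (61, 30) (0, 30)]
2. ⊥bis P4·P0 via (27.445,12.885): [(20.6863, 0) (61, 0) (61, 30) (36.4226, 30)]  |A|=973.3678
3. ⊥bis P4·P1 via (39.92,13.37): [(24.863, 7.9627) (20.6863, 0) (61, 0) (61, 20.9403)]  |A|=538.8626
4. ⊥bis P4·P2 via (38.645,4.155): [(37.5848, 12.5314) (39.1709, 0) (61, 0) (61, 20.9403)]  |A|=381.9349
5. ⊥bis P4·P3 via (44.455,7.465): [(37.7897, 10.9126) (39.1709, 0) (58.8873, 0)]  |A|=107.5785
6. ⊥bis P4·P5 via (37.995,15.1): [(37.7897, 10.9126) (39.1709, 0) (58.8873, 0)]  |A|=107.5785
7. ⊥bis P4·P6 via (35.115,16.155): [(37.7897, 10.9126) (39.1709, 0) (58.8873, 0)]  |A|=107.5785
8. canonical 3-gon: [(37.7897, 10.9126) (39.1709, 0) (58.8873, 0)]
9. shoelace: 107.5785

Area of P4's cell: 107.5785 (3 vertices)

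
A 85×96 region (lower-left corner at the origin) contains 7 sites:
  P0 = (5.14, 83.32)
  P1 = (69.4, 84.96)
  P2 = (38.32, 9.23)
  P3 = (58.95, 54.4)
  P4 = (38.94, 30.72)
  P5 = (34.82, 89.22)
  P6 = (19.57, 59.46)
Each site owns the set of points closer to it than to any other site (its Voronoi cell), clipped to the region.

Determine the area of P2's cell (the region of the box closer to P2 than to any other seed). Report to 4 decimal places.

1. box [0,85]×[0,96]: [(0, 0) (85, 0) (85, 96) (0, 96)]
2. ⊥bis P2·P0 via (21.73,46.275): [(0, 36.5436) (0, 0) (85, 0) (85, 74.6094)]  |A|=4724.003
3. ⊥bis P2·P1 via (53.86,47.095): [(38.0498, 53.5836) (0, 36.5436) (0, 0) (85, 0) (85, 34.315)]  |A|=3778.0873
4. ⊥bis P2·P3 via (48.635,31.815): [(19.3288, 45.1997) (0, 36.5436) (0, 0) (85, 0) (85, 15.2064)]  |A|=2773.4702
5. ⊥bis P2·P4 via (38.63,19.975): [(76.9817, 18.8685) (0, 21.0895) (0, 0) (85, 0) (85, 15.2064)]  |A|=1674.63
6. ⊥bis P2·P5 via (36.57,49.225): [(76.9817, 18.8685) (0, 21.0895) (0, 0) (85, 0) (85, 15.2064)]  |A|=1674.63
7. ⊥bis P2·P6 via (28.945,34.345): [(76.9817, 18.8685) (0, 21.0895) (0, 0) (85, 0) (85, 15.2064)]  |A|=1674.63
8. canonical 5-gon: [(76.9817, 18.8685) (0, 21.0895) (0, 0) (85, 0) (85, 15.2064)]
9. shoelace: 1674.63

Area of P2's cell: 1674.6300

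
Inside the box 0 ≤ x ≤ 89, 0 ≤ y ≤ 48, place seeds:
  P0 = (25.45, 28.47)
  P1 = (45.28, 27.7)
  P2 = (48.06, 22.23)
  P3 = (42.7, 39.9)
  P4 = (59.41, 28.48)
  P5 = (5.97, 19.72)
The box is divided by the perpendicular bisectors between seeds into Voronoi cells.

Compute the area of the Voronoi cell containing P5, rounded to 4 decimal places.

Area of P5's cell: 756.1283

1. box [0,89]×[0,48]: [(0, 0) (89, 0) (89, 48) (0, 48)]
2. ⊥bis P5·P0 via (15.71,24.095): [(0, 0) (26.533, 0) (4.9724, 48) (0, 48)]  |A|=756.1283
3. ⊥bis P5·P1 via (25.625,23.71): [(0, 0) (26.533, 0) (4.9724, 48) (0, 48)]  |A|=756.1283
4. ⊥bis P5·P2 via (27.015,20.975): [(0, 0) (26.533, 0) (4.9724, 48) (0, 48)]  |A|=756.1283
5. ⊥bis P5·P3 via (24.335,29.81): [(0, 0) (26.533, 0) (4.9724, 48) (0, 48)]  |A|=756.1283
6. ⊥bis P5·P4 via (32.69,24.1): [(0, 0) (26.533, 0) (4.9724, 48) (0, 48)]  |A|=756.1283
7. canonical 4-gon: [(0, 0) (26.533, 0) (4.9724, 48) (0, 48)]
8. shoelace: 756.1283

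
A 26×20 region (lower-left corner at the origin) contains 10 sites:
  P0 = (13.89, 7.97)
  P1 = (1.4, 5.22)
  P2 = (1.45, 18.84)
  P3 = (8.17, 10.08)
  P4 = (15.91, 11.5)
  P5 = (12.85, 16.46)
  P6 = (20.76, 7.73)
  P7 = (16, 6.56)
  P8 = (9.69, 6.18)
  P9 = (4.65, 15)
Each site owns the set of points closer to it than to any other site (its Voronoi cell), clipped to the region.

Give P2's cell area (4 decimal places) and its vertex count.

Area of P2's cell: 18.9619 (3 vertices)

1. box [0,26]×[0,20]: [(0, 0) (26, 0) (26, 20) (0, 20)]
2. ⊥bis P2·P0 via (7.67,13.405): [(0, 4.6272) (13.4327, 20) (0, 20)]  |A|=103.249
3. ⊥bis P2·P1 via (1.425,12.03): [(0, 12.0352) (6.4524, 12.0115) (13.4327, 20) (0, 20)]  |A|=79.3491
4. ⊥bis P2·P3 via (4.81,14.46): [(0, 12.0352) (1.6413, 12.0292) (12.0318, 20) (0, 20)]  |A|=54.4877
5. ⊥bis P2·P4 via (8.68,15.17): [(0, 12.0352) (1.6413, 12.0292) (10.5578, 18.8692) (11.1317, 20) (0, 20)]  |A|=53.9788
6. ⊥bis P2·P5 via (7.15,17.65): [(0, 12.0352) (1.6413, 12.0292) (6.8032, 15.9891) (7.6406, 20) (0, 20)]  |A|=45.6813
7. ⊥bis P2·P6 via (11.105,13.285): [(0, 12.0352) (1.6413, 12.0292) (6.8032, 15.9891) (7.6406, 20) (0, 20)]  |A|=45.6813
8. ⊥bis P2·P7 via (8.725,12.7): [(0, 12.0352) (1.6413, 12.0292) (6.8032, 15.9891) (7.6406, 20) (0, 20)]  |A|=45.6813
9. ⊥bis P2·P8 via (5.57,12.51): [(0, 12.0352) (1.6413, 12.0292) (6.8032, 15.9891) (7.6406, 20) (0, 20)]  |A|=45.6813
10. ⊥bis P2·P9 via (3.05,16.92): [(0, 14.3783) (6.746, 20) (0, 20)]  |A|=18.9619
11. canonical 3-gon: [(0, 14.3783) (6.746, 20) (0, 20)]
12. shoelace: 18.9619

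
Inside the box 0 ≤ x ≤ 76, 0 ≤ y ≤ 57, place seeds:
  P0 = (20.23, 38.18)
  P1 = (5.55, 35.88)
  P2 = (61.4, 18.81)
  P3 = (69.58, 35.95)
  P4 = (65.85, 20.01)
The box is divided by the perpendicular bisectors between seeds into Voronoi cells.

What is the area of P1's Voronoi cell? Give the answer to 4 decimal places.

1. box [0,76]×[0,57]: [(0, 0) (76, 0) (76, 57) (0, 57)]
2. ⊥bis P1·P0 via (12.89,37.03): [(0, 0) (18.6917, 0) (9.7612, 57) (0, 57)]  |A|=810.9073
3. ⊥bis P1·P2 via (33.475,27.345): [(0, 0) (18.6917, 0) (9.7612, 57) (0, 57)]  |A|=810.9073
4. ⊥bis P1·P3 via (37.565,35.915): [(0, 0) (18.6917, 0) (9.7612, 57) (0, 57)]  |A|=810.9073
5. ⊥bis P1·P4 via (35.7,27.945): [(0, 0) (18.6917, 0) (9.7612, 57) (0, 57)]  |A|=810.9073
6. canonical 4-gon: [(0, 0) (18.6917, 0) (9.7612, 57) (0, 57)]
7. shoelace: 810.9073

Area of P1's cell: 810.9073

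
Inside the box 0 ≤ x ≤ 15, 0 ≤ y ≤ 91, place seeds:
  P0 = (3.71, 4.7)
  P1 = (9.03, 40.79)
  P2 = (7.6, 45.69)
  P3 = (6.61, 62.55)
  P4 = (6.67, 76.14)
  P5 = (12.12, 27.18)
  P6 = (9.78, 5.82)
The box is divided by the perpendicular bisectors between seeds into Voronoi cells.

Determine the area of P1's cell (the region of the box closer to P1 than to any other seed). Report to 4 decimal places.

Area of P1's cell: 145.7295

1. box [0,15]×[0,91]: [(0, 0) (15, 0) (15, 91) (0, 91)]
2. ⊥bis P1·P0 via (6.37,22.745): [(0, 23.684) (15, 21.4729) (15, 91) (0, 91)]  |A|=1026.3236
3. ⊥bis P1·P2 via (8.315,43.24): [(0, 40.8134) (0, 23.684) (15, 21.4729) (15, 45.1909)]  |A|=306.3559
4. ⊥bis P1·P3 via (7.82,51.67): [(0, 40.8134) (0, 23.684) (15, 21.4729) (15, 45.1909)]  |A|=306.3559
5. ⊥bis P1·P4 via (7.85,58.465): [(0, 40.8134) (0, 23.684) (15, 21.4729) (15, 45.1909)]  |A|=306.3559
6. ⊥bis P1·P5 via (10.575,33.985): [(0, 40.8134) (0, 31.5841) (15, 34.9896) (15, 45.1909)]  |A|=145.7295
7. ⊥bis P1·P6 via (9.405,23.305): [(0, 40.8134) (0, 31.5841) (15, 34.9896) (15, 45.1909)]  |A|=145.7295
8. canonical 4-gon: [(0, 40.8134) (0, 31.5841) (15, 34.9896) (15, 45.1909)]
9. shoelace: 145.7295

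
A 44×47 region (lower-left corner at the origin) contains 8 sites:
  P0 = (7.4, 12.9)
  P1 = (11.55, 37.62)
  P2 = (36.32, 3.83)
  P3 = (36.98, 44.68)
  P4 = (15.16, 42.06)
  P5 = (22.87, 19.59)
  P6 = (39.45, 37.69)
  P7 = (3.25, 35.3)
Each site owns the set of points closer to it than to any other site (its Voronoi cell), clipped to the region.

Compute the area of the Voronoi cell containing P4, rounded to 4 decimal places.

Area of P4's cell: 185.2964

1. box [0,44]×[0,47]: [(0, 0) (44, 0) (44, 47) (0, 47)]
2. ⊥bis P4·P0 via (11.28,27.48): [(0, 30.4818) (44, 18.7726) (44, 47) (0, 47)]  |A|=984.4025
3. ⊥bis P4·P1 via (13.355,39.84): [(36.9628, 20.6453) (44, 18.7726) (44, 47) (4.5488, 47)]  |A|=619.1819
4. ⊥bis P4·P2 via (25.74,22.945): [(30.7345, 25.7094) (44, 33.0518) (44, 47) (4.5488, 47)]  |A|=512.4854
5. ⊥bis P4·P3 via (26.07,43.37): [(27.9153, 28.0015) (25.6341, 47) (4.5488, 47)]  |A|=200.2947
6. ⊥bis P4·P5 via (19.015,30.825): [(22.8319, 32.1347) (27.2376, 33.6464) (25.6341, 47) (4.5488, 47)]  |A|=187.3478
7. ⊥bis P4·P6 via (27.305,39.875): [(22.8319, 32.1347) (26.1151, 33.2612) (26.816, 37.157) (25.6341, 47) (4.5488, 47)]  |A|=185.2964
8. ⊥bis P4·P7 via (9.205,38.68): [(22.8319, 32.1347) (26.1151, 33.2612) (26.816, 37.157) (25.6341, 47) (4.5488, 47)]  |A|=185.2964
9. canonical 5-gon: [(22.8319, 32.1347) (26.1151, 33.2612) (26.816, 37.157) (25.6341, 47) (4.5488, 47)]
10. shoelace: 185.2964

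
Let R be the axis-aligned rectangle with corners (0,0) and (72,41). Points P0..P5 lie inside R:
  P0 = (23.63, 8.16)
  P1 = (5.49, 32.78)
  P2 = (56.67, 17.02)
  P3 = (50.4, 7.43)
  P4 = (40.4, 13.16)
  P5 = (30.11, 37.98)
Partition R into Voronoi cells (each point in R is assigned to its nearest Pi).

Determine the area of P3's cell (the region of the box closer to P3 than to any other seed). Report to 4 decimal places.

1. box [0,72]×[0,41]: [(0, 0) (72, 0) (72, 41) (0, 41)]
2. ⊥bis P3·P0 via (37.015,7.795): [(36.8024, 0) (72, 0) (72, 41) (37.9205, 41)]  |A|=1420.1803
3. ⊥bis P3·P1 via (27.945,20.105): [(37.8281, 37.614) (36.8024, 0) (72, 0) (72, 41) (39.7394, 41)]  |A|=1417.1007
4. ⊥bis P3·P2 via (53.535,12.225): [(37.4231, 22.7591) (36.8024, 0) (72, 0) (72, 0.1525)]  |A|=403.1681
5. ⊥bis P3·P4 via (45.4,10.295): [(48.4215, 15.5682) (39.501, 0) (72, 0) (72, 0.1525)]  |A|=254.7734
6. ⊥bis P3·P5 via (40.255,22.705): [(48.4215, 15.5682) (39.501, 0) (72, 0) (72, 0.1525)]  |A|=254.7734
7. canonical 4-gon: [(48.4215, 15.5682) (39.501, 0) (72, 0) (72, 0.1525)]
8. shoelace: 254.7734

Area of P3's cell: 254.7734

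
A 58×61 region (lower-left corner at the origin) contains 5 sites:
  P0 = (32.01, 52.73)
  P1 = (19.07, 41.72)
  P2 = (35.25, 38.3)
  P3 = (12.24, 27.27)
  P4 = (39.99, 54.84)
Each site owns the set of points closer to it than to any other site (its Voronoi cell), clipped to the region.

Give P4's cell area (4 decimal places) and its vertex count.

Area of P4's cell: 376.9614 (4 vertices)

1. box [0,58]×[0,61]: [(0, 0) (58, 0) (58, 61) (0, 61)]
2. ⊥bis P4·P0 via (36,53.785): [(50.2213, 0) (58, 0) (58, 61) (34.0923, 61)]  |A|=966.4345
3. ⊥bis P4·P1 via (29.53,48.28): [(43.2328, 26.4308) (58, 2.8842) (58, 61) (34.0923, 61)]  |A|=842.3404
4. ⊥bis P4·P2 via (37.62,46.57): [(37.9313, 46.4808) (58, 40.7295) (58, 61) (34.0923, 61)]  |A|=376.9614
5. ⊥bis P4·P3 via (26.115,41.055): [(37.9313, 46.4808) (58, 40.7295) (58, 61) (34.0923, 61)]  |A|=376.9614
6. canonical 4-gon: [(37.9313, 46.4808) (58, 40.7295) (58, 61) (34.0923, 61)]
7. shoelace: 376.9614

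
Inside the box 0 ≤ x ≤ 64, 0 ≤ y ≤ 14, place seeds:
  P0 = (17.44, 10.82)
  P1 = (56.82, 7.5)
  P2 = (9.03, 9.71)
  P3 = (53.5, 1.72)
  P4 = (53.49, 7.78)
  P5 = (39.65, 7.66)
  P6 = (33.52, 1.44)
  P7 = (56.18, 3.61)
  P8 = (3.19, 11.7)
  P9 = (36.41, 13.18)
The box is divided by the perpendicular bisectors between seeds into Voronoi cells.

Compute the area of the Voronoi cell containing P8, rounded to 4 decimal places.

Area of P8's cell: 67.8651

1. box [0,64]×[0,14]: [(0, 0) (64, 0) (64, 14) (0, 14)]
2. ⊥bis P8·P0 via (10.315,11.26): [(0, 0) (9.6196, 0) (10.4842, 14) (0, 14)]  |A|=140.727
3. ⊥bis P8·P1 via (30.005,9.6): [(0, 0) (9.6196, 0) (10.4842, 14) (0, 14)]  |A|=140.727
4. ⊥bis P8·P2 via (6.11,10.705): [(0, 0) (2.4622, 0) (7.2328, 14) (0, 14)]  |A|=67.8651
5. ⊥bis P8·P3 via (28.345,6.71): [(0, 0) (2.4622, 0) (7.2328, 14) (0, 14)]  |A|=67.8651
6. ⊥bis P8·P4 via (28.34,9.74): [(0, 0) (2.4622, 0) (7.2328, 14) (0, 14)]  |A|=67.8651
7. ⊥bis P8·P5 via (21.42,9.68): [(0, 0) (2.4622, 0) (7.2328, 14) (0, 14)]  |A|=67.8651
8. ⊥bis P8·P6 via (18.355,6.57): [(0, 0) (2.4622, 0) (7.2328, 14) (0, 14)]  |A|=67.8651
9. ⊥bis P8·P7 via (29.685,7.655): [(0, 0) (2.4622, 0) (7.2328, 14) (0, 14)]  |A|=67.8651
10. ⊥bis P8·P9 via (19.8,12.44): [(0, 0) (2.4622, 0) (7.2328, 14) (0, 14)]  |A|=67.8651
11. canonical 4-gon: [(0, 0) (2.4622, 0) (7.2328, 14) (0, 14)]
12. shoelace: 67.8651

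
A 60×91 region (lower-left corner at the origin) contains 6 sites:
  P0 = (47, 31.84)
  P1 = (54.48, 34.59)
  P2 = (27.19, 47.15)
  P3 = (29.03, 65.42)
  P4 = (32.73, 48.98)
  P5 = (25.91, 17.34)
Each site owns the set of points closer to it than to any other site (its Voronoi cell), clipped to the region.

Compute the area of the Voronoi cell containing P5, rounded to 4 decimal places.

Area of P5's cell: 1377.8679

1. box [0,60]×[0,91]: [(0, 0) (60, 0) (60, 91) (0, 91)]
2. ⊥bis P5·P0 via (36.455,24.59): [(0, 77.6132) (0, 0) (53.3614, 0)]  |A|=2070.7719
3. ⊥bis P5·P1 via (40.195,25.965): [(0, 77.6132) (0, 0) (53.3614, 0)]  |A|=2070.7719
4. ⊥bis P5·P2 via (26.55,32.245): [(31.3332, 32.0396) (0, 33.385) (0, 0) (53.3614, 0)]  |A|=1377.8679
5. ⊥bis P5·P3 via (27.47,41.38): [(31.3332, 32.0396) (0, 33.385) (0, 0) (53.3614, 0)]  |A|=1377.8679
6. ⊥bis P5·P4 via (29.32,33.16): [(31.3332, 32.0396) (0, 33.385) (0, 0) (53.3614, 0)]  |A|=1377.8679
7. canonical 4-gon: [(31.3332, 32.0396) (0, 33.385) (0, 0) (53.3614, 0)]
8. shoelace: 1377.8679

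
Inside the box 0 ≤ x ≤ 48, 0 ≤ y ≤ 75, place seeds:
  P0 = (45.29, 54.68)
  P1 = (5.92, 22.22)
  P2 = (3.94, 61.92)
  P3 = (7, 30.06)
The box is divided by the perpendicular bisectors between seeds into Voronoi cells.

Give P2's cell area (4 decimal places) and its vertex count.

1. box [0,48]×[0,75]: [(0, 0) (48, 0) (48, 75) (0, 75)]
2. ⊥bis P2·P0 via (24.615,58.3): [(0, 0) (14.4072, 0) (27.539, 75) (0, 75)]  |A|=1572.9835
3. ⊥bis P2·P1 via (4.93,42.07): [(0, 41.8241) (21.9217, 42.9174) (27.539, 75) (0, 75)]  |A|=805.3961
4. ⊥bis P2·P3 via (5.47,45.99): [(0, 45.4646) (22.7502, 47.6497) (27.539, 75) (0, 75)]  |A|=712.5686
5. canonical 4-gon: [(0, 45.4646) (22.7502, 47.6497) (27.539, 75) (0, 75)]
6. shoelace: 712.5686

Area of P2's cell: 712.5686 (4 vertices)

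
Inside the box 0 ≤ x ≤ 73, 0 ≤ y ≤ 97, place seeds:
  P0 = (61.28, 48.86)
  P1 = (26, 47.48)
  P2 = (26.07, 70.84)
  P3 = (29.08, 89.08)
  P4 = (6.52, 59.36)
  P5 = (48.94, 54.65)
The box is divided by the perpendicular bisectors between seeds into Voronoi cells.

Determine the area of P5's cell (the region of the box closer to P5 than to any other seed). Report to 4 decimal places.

Area of P5's cell: 883.4535

1. box [0,73]×[0,97]: [(0, 0) (73, 0) (73, 97) (0, 97)]
2. ⊥bis P5·P0 via (55.11,51.755): [(0, 0) (30.8263, 0) (73, 89.8833) (73, 97) (0, 97)]  |A|=5185.6431
3. ⊥bis P5·P1 via (37.47,51.065): [(44.3932, 28.9147) (73, 89.8833) (73, 97) (23.1128, 97)]  |A|=1800.0866
4. ⊥bis P5·P2 via (37.505,62.745): [(34.9482, 59.1333) (44.3932, 28.9147) (73, 89.8833) (73, 97) (61.7546, 97)]  |A|=1068.4678
5. ⊥bis P5·P3 via (39.01,71.865): [(47.3783, 76.692) (34.9482, 59.1333) (44.3932, 28.9147) (73, 89.8833) (73, 91.4712)]  |A|=883.4535
6. ⊥bis P5·P4 via (27.73,57.005): [(47.3783, 76.692) (34.9482, 59.1333) (44.3932, 28.9147) (73, 89.8833) (73, 91.4712)]  |A|=883.4535
7. canonical 5-gon: [(47.3783, 76.692) (34.9482, 59.1333) (44.3932, 28.9147) (73, 89.8833) (73, 91.4712)]
8. shoelace: 883.4535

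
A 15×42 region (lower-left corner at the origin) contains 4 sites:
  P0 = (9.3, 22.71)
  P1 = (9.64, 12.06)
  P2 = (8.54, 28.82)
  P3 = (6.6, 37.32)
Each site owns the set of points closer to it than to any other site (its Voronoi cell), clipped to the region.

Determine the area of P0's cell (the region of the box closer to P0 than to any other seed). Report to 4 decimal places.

1. box [0,15]×[0,42]: [(0, 0) (15, 0) (15, 42) (0, 42)]
2. ⊥bis P0·P1 via (9.47,17.385): [(0, 17.0827) (15, 17.5615) (15, 42) (0, 42)]  |A|=370.1684
3. ⊥bis P0·P2 via (8.92,25.765): [(0, 24.6555) (0, 17.0827) (15, 17.5615) (15, 26.5213)]  |A|=123.994
4. ⊥bis P0·P3 via (7.95,30.015): [(0, 24.6555) (0, 17.0827) (15, 17.5615) (15, 26.5213)]  |A|=123.994
5. canonical 4-gon: [(0, 24.6555) (0, 17.0827) (15, 17.5615) (15, 26.5213)]
6. shoelace: 123.994

Area of P0's cell: 123.9940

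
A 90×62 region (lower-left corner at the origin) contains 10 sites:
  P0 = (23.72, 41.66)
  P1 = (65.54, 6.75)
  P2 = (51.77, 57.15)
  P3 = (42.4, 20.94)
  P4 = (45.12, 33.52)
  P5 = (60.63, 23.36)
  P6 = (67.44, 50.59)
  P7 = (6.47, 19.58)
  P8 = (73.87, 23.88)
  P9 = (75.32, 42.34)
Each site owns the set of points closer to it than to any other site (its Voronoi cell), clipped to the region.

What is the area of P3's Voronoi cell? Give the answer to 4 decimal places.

1. box [0,90]×[0,62]: [(0, 0) (90, 0) (90, 62) (0, 62)]
2. ⊥bis P3·P0 via (33.06,31.3): [(0, 1.4949) (0, 0) (90, 0) (90, 62) (67.1127, 62)]  |A|=3549.6718
3. ⊥bis P3·P1 via (53.97,13.845): [(0, 1.4949) (0, 0) (45.4799, 0) (83.4998, 62) (67.1127, 62)]  |A|=1968.0428
4. ⊥bis P3·P2 via (47.085,39.045): [(42.8627, 40.1376) (0, 1.4949) (0, 0) (45.4799, 0) (66.364, 34.0562)]  |A|=1408.4499
5. ⊥bis P3·P4 via (43.76,27.23): [(31.4886, 29.8833) (0, 1.4949) (0, 0) (45.4799, 0) (60.0219, 23.7139)]  |A|=1086.2568
6. ⊥bis P3·P5 via (51.515,22.15): [(51.0499, 25.6538) (31.4886, 29.8833) (0, 1.4949) (0, 0) (45.4799, 0) (52.8582, 12.0319)]  |A|=1026.9029
7. ⊥bis P3·P6 via (54.92,35.765): [(51.0499, 25.6538) (31.4886, 29.8833) (0, 1.4949) (0, 0) (45.4799, 0) (52.8582, 12.0319)]  |A|=1026.9029
8. ⊥bis P3·P7 via (24.435,20.26): [(51.0499, 25.6538) (31.4886, 29.8833) (24.3155, 23.4165) (25.2019, 0) (45.4799, 0) (52.8582, 12.0319)]  |A|=713.6584
9. ⊥bis P3·P8 via (58.135,22.41): [(51.0499, 25.6538) (31.4886, 29.8833) (24.3155, 23.4165) (25.2019, 0) (45.4799, 0) (52.8582, 12.0319)]  |A|=713.6584
10. ⊥bis P3·P9 via (58.86,31.64): [(51.0499, 25.6538) (31.4886, 29.8833) (24.3155, 23.4165) (25.2019, 0) (45.4799, 0) (52.8582, 12.0319)]  |A|=713.6584
11. canonical 6-gon: [(51.0499, 25.6538) (31.4886, 29.8833) (24.3155, 23.4165) (25.2019, 0) (45.4799, 0) (52.8582, 12.0319)]
12. shoelace: 713.6584

Area of P3's cell: 713.6584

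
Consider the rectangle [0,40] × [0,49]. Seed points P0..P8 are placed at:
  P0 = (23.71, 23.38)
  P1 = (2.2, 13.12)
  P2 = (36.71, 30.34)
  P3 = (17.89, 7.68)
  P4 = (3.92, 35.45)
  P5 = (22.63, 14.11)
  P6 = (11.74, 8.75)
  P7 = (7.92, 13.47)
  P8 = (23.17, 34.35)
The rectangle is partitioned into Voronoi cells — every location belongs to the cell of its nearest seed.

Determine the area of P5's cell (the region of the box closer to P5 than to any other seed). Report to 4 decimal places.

Area of P5's cell: 298.8535

1. box [0,40]×[0,49]: [(0, 0) (40, 0) (40, 49) (0, 49)]
2. ⊥bis P5·P0 via (23.17,18.745): [(0, 21.4444) (0, 0) (40, 0) (40, 16.7842)]  |A|=764.5728
3. ⊥bis P5·P1 via (12.415,13.615): [(12.1039, 20.0343) (13.0748, 0) (40, 0) (40, 16.7842)]  |A|=503.8204
4. ⊥bis P5·P2 via (29.67,22.225): [(35.312, 17.3304) (12.1039, 20.0343) (13.0748, 0) (40, 0) (40, 13.2634)]  |A|=495.5677
5. ⊥bis P5·P3 via (20.26,10.895): [(35.312, 17.3304) (12.1039, 20.0343) (12.2611, 16.7916) (35.0395, 0) (40, 0) (40, 13.2634)]  |A|=311.1564
6. ⊥bis P5·P4 via (13.275,24.78): [(35.312, 17.3304) (12.1039, 20.0343) (12.2611, 16.7916) (35.0395, 0) (40, 0) (40, 13.2634)]  |A|=311.1564
7. ⊥bis P5·P6 via (17.185,11.43): [(35.312, 17.3304) (13.0015, 19.9297) (15.8472, 14.148) (35.0395, 0) (40, 0) (40, 13.2634)]  |A|=303.1037
8. ⊥bis P5·P7 via (15.275,13.79): [(35.312, 17.3304) (15.0181, 19.6947) (15.2024, 15.458) (15.8472, 14.148) (35.0395, 0) (40, 0) (40, 13.2634)]  |A|=298.8535
9. ⊥bis P5·P8 via (22.9,24.23): [(35.312, 17.3304) (15.0181, 19.6947) (15.2024, 15.458) (15.8472, 14.148) (35.0395, 0) (40, 0) (40, 13.2634)]  |A|=298.8535
10. canonical 7-gon: [(35.312, 17.3304) (15.0181, 19.6947) (15.2024, 15.458) (15.8472, 14.148) (35.0395, 0) (40, 0) (40, 13.2634)]
11. shoelace: 298.8535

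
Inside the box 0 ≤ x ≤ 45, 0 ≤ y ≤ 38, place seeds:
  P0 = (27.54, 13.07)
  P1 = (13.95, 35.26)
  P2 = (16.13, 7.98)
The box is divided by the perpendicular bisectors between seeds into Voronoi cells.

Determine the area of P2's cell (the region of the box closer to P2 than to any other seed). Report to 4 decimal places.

Area of P2's cell: 460.4173

1. box [0,45]×[0,38]: [(0, 0) (45, 0) (45, 38) (0, 38)]
2. ⊥bis P2·P0 via (21.835,10.525): [(0, 0) (26.5302, 0) (9.5784, 38) (0, 38)]  |A|=686.0635
3. ⊥bis P2·P1 via (15.04,21.62): [(0, 20.4181) (0, 0) (26.5302, 0) (16.822, 21.7624)]  |A|=460.4173
4. canonical 4-gon: [(0, 20.4181) (0, 0) (26.5302, 0) (16.822, 21.7624)]
5. shoelace: 460.4173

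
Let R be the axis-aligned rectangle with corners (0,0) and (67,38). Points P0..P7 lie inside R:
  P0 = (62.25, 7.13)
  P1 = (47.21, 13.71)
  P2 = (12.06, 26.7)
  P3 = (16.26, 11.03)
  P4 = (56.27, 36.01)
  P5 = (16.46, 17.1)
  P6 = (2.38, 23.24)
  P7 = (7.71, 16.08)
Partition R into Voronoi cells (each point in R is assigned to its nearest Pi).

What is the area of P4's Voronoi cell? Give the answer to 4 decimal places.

Area of P4's cell: 404.0125

1. box [0,67]×[0,38]: [(0, 0) (67, 0) (67, 38) (0, 38)]
2. ⊥bis P4·P0 via (59.26,21.57): [(0, 9.2994) (67, 23.1727) (67, 38) (0, 38)]  |A|=1458.1854
3. ⊥bis P4·P1 via (51.74,24.86): [(59.6428, 21.6493) (67, 23.1727) (67, 38) (19.3976, 38)]  |A|=443.7108
4. ⊥bis P4·P2 via (34.165,31.355): [(34.0164, 32.0607) (59.6428, 21.6493) (67, 23.1727) (67, 38) (32.7657, 38)]  |A|=404.0125
5. ⊥bis P4·P3 via (36.265,23.52): [(34.0164, 32.0607) (59.6428, 21.6493) (67, 23.1727) (67, 38) (32.7657, 38)]  |A|=404.0125
6. ⊥bis P4·P5 via (36.365,26.555): [(34.0164, 32.0607) (59.6428, 21.6493) (67, 23.1727) (67, 38) (32.7657, 38)]  |A|=404.0125
7. ⊥bis P4·P6 via (29.325,29.625): [(34.0164, 32.0607) (59.6428, 21.6493) (67, 23.1727) (67, 38) (32.7657, 38)]  |A|=404.0125
8. ⊥bis P4·P7 via (31.99,26.045): [(34.0164, 32.0607) (59.6428, 21.6493) (67, 23.1727) (67, 38) (32.7657, 38)]  |A|=404.0125
9. canonical 5-gon: [(34.0164, 32.0607) (59.6428, 21.6493) (67, 23.1727) (67, 38) (32.7657, 38)]
10. shoelace: 404.0125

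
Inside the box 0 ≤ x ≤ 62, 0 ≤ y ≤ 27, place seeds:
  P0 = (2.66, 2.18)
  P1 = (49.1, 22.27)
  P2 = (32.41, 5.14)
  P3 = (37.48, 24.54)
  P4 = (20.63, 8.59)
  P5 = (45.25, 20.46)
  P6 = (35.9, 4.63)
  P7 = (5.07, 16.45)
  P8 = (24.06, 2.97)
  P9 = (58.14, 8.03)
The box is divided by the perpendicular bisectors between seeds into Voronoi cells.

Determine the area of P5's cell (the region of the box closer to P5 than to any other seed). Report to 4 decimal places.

1. box [0,62]×[0,27]: [(0, 0) (62, 0) (62, 27) (0, 27)]
2. ⊥bis P5·P0 via (23.955,11.32): [(28.8136, 0) (62, 0) (62, 27) (17.225, 27)]  |A|=1052.4782
3. ⊥bis P5·P1 via (47.175,21.365): [(28.8136, 0) (57.2193, 0) (44.5258, 27) (17.225, 27)]  |A|=752.0377
4. ⊥bis P5·P2 via (38.83,12.8): [(54.1023, 0) (57.2193, 0) (44.5258, 27) (21.8873, 27)]  |A|=347.6999
5. ⊥bis P5·P3 via (41.365,22.5): [(37.0534, 14.289) (54.1023, 0) (57.2193, 0) (44.5258, 27) (43.7279, 27)]  |A|=208.8917
6. ⊥bis P5·P4 via (32.94,14.525): [(37.0534, 14.289) (54.1023, 0) (57.2193, 0) (44.5258, 27) (43.7279, 27)]  |A|=208.8917
7. ⊥bis P5·P6 via (40.575,12.545): [(37.1881, 14.5455) (55.4529, 3.7574) (44.5258, 27) (43.7279, 27)]  |A|=158.2881
8. ⊥bis P5·P7 via (25.16,18.455): [(37.1881, 14.5455) (55.4529, 3.7574) (44.5258, 27) (43.7279, 27)]  |A|=158.2881
9. ⊥bis P5·P8 via (34.655,11.715): [(37.1881, 14.5455) (55.4529, 3.7574) (44.5258, 27) (43.7279, 27)]  |A|=158.2881
10. ⊥bis P5·P9 via (51.695,14.245): [(37.1881, 14.5455) (46.6153, 8.9773) (50.9067, 13.4275) (44.5258, 27) (43.7279, 27)]  |A|=127.4233
11. canonical 5-gon: [(37.1881, 14.5455) (46.6153, 8.9773) (50.9067, 13.4275) (44.5258, 27) (43.7279, 27)]
12. shoelace: 127.4233

Area of P5's cell: 127.4233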